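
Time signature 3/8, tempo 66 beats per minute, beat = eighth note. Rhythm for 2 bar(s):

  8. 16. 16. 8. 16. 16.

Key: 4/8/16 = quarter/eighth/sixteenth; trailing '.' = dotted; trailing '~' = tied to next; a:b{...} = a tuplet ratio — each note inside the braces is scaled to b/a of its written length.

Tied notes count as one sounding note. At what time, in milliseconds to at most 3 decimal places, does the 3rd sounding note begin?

note 3 onset = 9/4b = 2045.455ms

1. 0.0ms @ 0 + 1363.636ms (3/2)
2. 1363.636ms @ 3/2 + 681.818ms (3/4)
3. 2045.455ms @ 9/4 + 681.818ms (3/4)
4. 2727.273ms @ 3 + 1363.636ms (3/2)
5. 4090.909ms @ 9/2 + 681.818ms (3/4)
6. 4772.727ms @ 21/4 + 681.818ms (3/4)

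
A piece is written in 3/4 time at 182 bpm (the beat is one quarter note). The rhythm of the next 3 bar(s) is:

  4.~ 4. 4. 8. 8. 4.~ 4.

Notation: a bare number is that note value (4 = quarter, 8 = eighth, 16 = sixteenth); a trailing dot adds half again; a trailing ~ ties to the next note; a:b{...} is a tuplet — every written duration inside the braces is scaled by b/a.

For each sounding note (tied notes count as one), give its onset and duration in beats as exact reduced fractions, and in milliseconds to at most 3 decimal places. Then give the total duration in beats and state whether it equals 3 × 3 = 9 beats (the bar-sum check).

1) 0.0ms=0b +989.011ms=3b
2) 989.011ms=3b +494.505ms=3/2b
3) 1483.516ms=9/2b +247.253ms=3/4b
4) 1730.769ms=21/4b +247.253ms=3/4b
5) 1978.022ms=6b +989.011ms=3b
Σ=9b of 9 (182bpm 3/4) — PASS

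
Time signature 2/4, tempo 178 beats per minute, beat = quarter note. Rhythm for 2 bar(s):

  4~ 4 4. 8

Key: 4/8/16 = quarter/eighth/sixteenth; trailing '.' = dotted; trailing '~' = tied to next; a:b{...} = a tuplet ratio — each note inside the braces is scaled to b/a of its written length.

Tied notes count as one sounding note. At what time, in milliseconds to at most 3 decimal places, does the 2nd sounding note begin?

1. 0.0ms @ 0 + 674.157ms (2)
2. 674.157ms @ 2 + 505.618ms (3/2)
3. 1179.775ms @ 7/2 + 168.539ms (1/2)

note 2 onset = 2b = 674.157ms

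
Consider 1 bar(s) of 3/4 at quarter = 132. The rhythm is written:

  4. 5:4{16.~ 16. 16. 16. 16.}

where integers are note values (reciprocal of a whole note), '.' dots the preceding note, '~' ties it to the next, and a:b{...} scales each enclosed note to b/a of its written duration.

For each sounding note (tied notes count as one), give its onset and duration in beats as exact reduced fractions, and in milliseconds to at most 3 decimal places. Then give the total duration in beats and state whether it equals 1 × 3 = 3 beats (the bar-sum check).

1) 0.0ms=0b +681.818ms=3/2b
2) 681.818ms=3/2b +272.727ms=3/5b
3) 954.545ms=21/10b +136.364ms=3/10b
4) 1090.909ms=12/5b +136.364ms=3/10b
5) 1227.273ms=27/10b +136.364ms=3/10b
Σ=3b of 3 (132bpm 3/4) — PASS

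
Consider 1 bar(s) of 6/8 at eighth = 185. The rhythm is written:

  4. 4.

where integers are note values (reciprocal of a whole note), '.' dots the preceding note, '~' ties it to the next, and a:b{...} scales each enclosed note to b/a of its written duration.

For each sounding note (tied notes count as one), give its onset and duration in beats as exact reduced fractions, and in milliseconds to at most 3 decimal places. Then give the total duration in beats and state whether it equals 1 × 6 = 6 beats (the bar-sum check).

1) 0.0ms=0b +972.973ms=3b
2) 972.973ms=3b +972.973ms=3b
Σ=6b of 6 (185bpm 6/8) — PASS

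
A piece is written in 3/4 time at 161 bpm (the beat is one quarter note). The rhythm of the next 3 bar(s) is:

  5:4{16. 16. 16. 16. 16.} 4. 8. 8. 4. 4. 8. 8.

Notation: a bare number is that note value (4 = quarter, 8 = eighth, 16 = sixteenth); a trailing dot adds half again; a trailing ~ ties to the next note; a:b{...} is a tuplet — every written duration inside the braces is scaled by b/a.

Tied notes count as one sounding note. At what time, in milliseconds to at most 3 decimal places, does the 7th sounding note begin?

1. 0.0ms @ 0 + 111.801ms (3/10)
2. 111.801ms @ 3/10 + 111.801ms (3/10)
3. 223.602ms @ 3/5 + 111.801ms (3/10)
4. 335.404ms @ 9/10 + 111.801ms (3/10)
5. 447.205ms @ 6/5 + 111.801ms (3/10)
6. 559.006ms @ 3/2 + 559.006ms (3/2)
7. 1118.012ms @ 3 + 279.503ms (3/4)
8. 1397.516ms @ 15/4 + 279.503ms (3/4)
9. 1677.019ms @ 9/2 + 559.006ms (3/2)
10. 2236.025ms @ 6 + 559.006ms (3/2)
11. 2795.031ms @ 15/2 + 279.503ms (3/4)
12. 3074.534ms @ 33/4 + 279.503ms (3/4)

note 7 onset = 3b = 1118.012ms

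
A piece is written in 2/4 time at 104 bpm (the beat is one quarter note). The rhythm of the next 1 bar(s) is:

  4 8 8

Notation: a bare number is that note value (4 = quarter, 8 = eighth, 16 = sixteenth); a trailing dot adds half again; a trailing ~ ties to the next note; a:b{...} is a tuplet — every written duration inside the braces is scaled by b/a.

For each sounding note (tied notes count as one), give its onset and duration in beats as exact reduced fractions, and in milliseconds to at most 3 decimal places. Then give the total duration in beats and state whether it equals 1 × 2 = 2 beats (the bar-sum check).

1) 0.0ms=0b +576.923ms=1b
2) 576.923ms=1b +288.462ms=1/2b
3) 865.385ms=3/2b +288.462ms=1/2b
Σ=2b of 2 (104bpm 2/4) — PASS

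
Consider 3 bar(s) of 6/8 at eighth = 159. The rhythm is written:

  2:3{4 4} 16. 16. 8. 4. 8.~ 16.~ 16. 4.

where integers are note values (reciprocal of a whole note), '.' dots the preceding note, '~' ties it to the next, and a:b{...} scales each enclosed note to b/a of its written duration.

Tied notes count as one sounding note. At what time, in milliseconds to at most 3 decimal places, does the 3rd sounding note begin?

note 3 onset = 6b = 2264.151ms

1. 0.0ms @ 0 + 1132.075ms (3)
2. 1132.075ms @ 3 + 1132.075ms (3)
3. 2264.151ms @ 6 + 283.019ms (3/4)
4. 2547.17ms @ 27/4 + 283.019ms (3/4)
5. 2830.189ms @ 15/2 + 566.038ms (3/2)
6. 3396.226ms @ 9 + 1132.075ms (3)
7. 4528.302ms @ 12 + 1132.075ms (3)
8. 5660.377ms @ 15 + 1132.075ms (3)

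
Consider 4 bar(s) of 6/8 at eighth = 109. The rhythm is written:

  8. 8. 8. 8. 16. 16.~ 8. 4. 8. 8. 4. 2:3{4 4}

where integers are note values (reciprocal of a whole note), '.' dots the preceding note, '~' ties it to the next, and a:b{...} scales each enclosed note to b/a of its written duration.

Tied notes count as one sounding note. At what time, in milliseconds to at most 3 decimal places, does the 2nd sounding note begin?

note 2 onset = 3/2b = 825.688ms

1. 0.0ms @ 0 + 825.688ms (3/2)
2. 825.688ms @ 3/2 + 825.688ms (3/2)
3. 1651.376ms @ 3 + 825.688ms (3/2)
4. 2477.064ms @ 9/2 + 825.688ms (3/2)
5. 3302.752ms @ 6 + 412.844ms (3/4)
6. 3715.596ms @ 27/4 + 1238.532ms (9/4)
7. 4954.128ms @ 9 + 1651.376ms (3)
8. 6605.505ms @ 12 + 825.688ms (3/2)
9. 7431.193ms @ 27/2 + 825.688ms (3/2)
10. 8256.881ms @ 15 + 1651.376ms (3)
11. 9908.257ms @ 18 + 1651.376ms (3)
12. 11559.633ms @ 21 + 1651.376ms (3)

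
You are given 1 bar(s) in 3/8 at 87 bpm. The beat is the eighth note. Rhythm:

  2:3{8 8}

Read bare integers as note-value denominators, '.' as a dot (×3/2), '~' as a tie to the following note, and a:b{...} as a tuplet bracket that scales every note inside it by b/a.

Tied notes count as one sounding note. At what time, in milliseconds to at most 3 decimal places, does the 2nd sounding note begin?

note 2 onset = 3/2b = 1034.483ms

1. 0.0ms @ 0 + 1034.483ms (3/2)
2. 1034.483ms @ 3/2 + 1034.483ms (3/2)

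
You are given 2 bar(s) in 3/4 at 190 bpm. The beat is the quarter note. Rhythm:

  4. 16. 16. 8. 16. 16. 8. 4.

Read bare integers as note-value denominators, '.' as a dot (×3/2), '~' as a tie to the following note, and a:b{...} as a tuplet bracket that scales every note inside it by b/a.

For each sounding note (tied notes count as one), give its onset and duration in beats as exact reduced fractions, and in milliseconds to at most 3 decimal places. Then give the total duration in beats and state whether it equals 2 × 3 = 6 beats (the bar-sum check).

1) 0.0ms=0b +473.684ms=3/2b
2) 473.684ms=3/2b +118.421ms=3/8b
3) 592.105ms=15/8b +118.421ms=3/8b
4) 710.526ms=9/4b +236.842ms=3/4b
5) 947.368ms=3b +118.421ms=3/8b
6) 1065.789ms=27/8b +118.421ms=3/8b
7) 1184.211ms=15/4b +236.842ms=3/4b
8) 1421.053ms=9/2b +473.684ms=3/2b
Σ=6b of 6 (190bpm 3/4) — PASS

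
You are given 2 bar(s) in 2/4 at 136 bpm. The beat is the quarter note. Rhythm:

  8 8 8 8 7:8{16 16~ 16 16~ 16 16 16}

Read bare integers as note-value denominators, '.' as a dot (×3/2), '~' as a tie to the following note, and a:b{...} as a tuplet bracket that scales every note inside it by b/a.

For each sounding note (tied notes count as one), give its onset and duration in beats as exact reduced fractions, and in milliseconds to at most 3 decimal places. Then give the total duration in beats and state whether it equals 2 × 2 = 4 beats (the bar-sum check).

1) 0.0ms=0b +220.588ms=1/2b
2) 220.588ms=1/2b +220.588ms=1/2b
3) 441.176ms=1b +220.588ms=1/2b
4) 661.765ms=3/2b +220.588ms=1/2b
5) 882.353ms=2b +126.05ms=2/7b
6) 1008.403ms=16/7b +252.101ms=4/7b
7) 1260.504ms=20/7b +252.101ms=4/7b
8) 1512.605ms=24/7b +126.05ms=2/7b
9) 1638.655ms=26/7b +126.05ms=2/7b
Σ=4b of 4 (136bpm 2/4) — PASS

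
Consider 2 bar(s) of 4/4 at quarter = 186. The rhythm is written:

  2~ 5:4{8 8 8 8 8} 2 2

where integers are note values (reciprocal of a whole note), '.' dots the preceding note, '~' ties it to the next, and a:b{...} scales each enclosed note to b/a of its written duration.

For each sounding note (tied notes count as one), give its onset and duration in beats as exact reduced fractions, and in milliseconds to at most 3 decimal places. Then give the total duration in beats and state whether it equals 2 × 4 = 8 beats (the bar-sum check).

1) 0.0ms=0b +774.194ms=12/5b
2) 774.194ms=12/5b +129.032ms=2/5b
3) 903.226ms=14/5b +129.032ms=2/5b
4) 1032.258ms=16/5b +129.032ms=2/5b
5) 1161.29ms=18/5b +129.032ms=2/5b
6) 1290.323ms=4b +645.161ms=2b
7) 1935.484ms=6b +645.161ms=2b
Σ=8b of 8 (186bpm 4/4) — PASS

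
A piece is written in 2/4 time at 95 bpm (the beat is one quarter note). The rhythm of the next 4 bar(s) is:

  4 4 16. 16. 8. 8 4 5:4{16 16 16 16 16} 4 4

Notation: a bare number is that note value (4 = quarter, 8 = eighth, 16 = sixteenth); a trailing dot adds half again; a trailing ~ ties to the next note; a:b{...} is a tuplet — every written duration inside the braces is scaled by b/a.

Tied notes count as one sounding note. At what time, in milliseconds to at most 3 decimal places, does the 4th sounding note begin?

note 4 onset = 19/8b = 1500.0ms

1. 0.0ms @ 0 + 631.579ms (1)
2. 631.579ms @ 1 + 631.579ms (1)
3. 1263.158ms @ 2 + 236.842ms (3/8)
4. 1500.0ms @ 19/8 + 236.842ms (3/8)
5. 1736.842ms @ 11/4 + 473.684ms (3/4)
6. 2210.526ms @ 7/2 + 315.789ms (1/2)
7. 2526.316ms @ 4 + 631.579ms (1)
8. 3157.895ms @ 5 + 126.316ms (1/5)
9. 3284.211ms @ 26/5 + 126.316ms (1/5)
10. 3410.526ms @ 27/5 + 126.316ms (1/5)
11. 3536.842ms @ 28/5 + 126.316ms (1/5)
12. 3663.158ms @ 29/5 + 126.316ms (1/5)
13. 3789.474ms @ 6 + 631.579ms (1)
14. 4421.053ms @ 7 + 631.579ms (1)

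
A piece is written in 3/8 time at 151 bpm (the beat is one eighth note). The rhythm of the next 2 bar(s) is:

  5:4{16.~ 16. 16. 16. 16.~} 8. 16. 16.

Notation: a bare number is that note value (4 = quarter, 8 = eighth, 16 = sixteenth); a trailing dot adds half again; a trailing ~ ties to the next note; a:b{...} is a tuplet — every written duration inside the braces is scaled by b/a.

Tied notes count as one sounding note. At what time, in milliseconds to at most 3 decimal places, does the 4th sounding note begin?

1. 0.0ms @ 0 + 476.821ms (6/5)
2. 476.821ms @ 6/5 + 238.411ms (3/5)
3. 715.232ms @ 9/5 + 238.411ms (3/5)
4. 953.642ms @ 12/5 + 834.437ms (21/10)
5. 1788.079ms @ 9/2 + 298.013ms (3/4)
6. 2086.093ms @ 21/4 + 298.013ms (3/4)

note 4 onset = 12/5b = 953.642ms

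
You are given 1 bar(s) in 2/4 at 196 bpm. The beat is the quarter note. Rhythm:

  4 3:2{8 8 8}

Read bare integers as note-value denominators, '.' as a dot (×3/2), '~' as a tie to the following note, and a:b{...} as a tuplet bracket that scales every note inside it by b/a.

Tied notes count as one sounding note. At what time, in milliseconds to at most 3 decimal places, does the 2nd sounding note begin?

note 2 onset = 1b = 306.122ms

1. 0.0ms @ 0 + 306.122ms (1)
2. 306.122ms @ 1 + 102.041ms (1/3)
3. 408.163ms @ 4/3 + 102.041ms (1/3)
4. 510.204ms @ 5/3 + 102.041ms (1/3)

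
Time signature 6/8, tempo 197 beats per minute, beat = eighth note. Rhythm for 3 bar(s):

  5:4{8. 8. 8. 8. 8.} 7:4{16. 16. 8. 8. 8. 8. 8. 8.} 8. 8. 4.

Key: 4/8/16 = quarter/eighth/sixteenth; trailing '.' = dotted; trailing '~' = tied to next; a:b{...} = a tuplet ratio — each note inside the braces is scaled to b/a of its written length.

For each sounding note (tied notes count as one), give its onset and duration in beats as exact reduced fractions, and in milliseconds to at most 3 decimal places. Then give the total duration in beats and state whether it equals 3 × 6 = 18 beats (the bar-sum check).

1) 0.0ms=0b +365.482ms=6/5b
2) 365.482ms=6/5b +365.482ms=6/5b
3) 730.964ms=12/5b +365.482ms=6/5b
4) 1096.447ms=18/5b +365.482ms=6/5b
5) 1461.929ms=24/5b +365.482ms=6/5b
6) 1827.411ms=6b +130.529ms=3/7b
7) 1957.941ms=45/7b +130.529ms=3/7b
8) 2088.47ms=48/7b +261.059ms=6/7b
9) 2349.529ms=54/7b +261.059ms=6/7b
10) 2610.587ms=60/7b +261.059ms=6/7b
11) 2871.646ms=66/7b +261.059ms=6/7b
12) 3132.705ms=72/7b +261.059ms=6/7b
13) 3393.764ms=78/7b +261.059ms=6/7b
14) 3654.822ms=12b +456.853ms=3/2b
15) 4111.675ms=27/2b +456.853ms=3/2b
16) 4568.528ms=15b +913.706ms=3b
Σ=18b of 18 (197bpm 6/8) — PASS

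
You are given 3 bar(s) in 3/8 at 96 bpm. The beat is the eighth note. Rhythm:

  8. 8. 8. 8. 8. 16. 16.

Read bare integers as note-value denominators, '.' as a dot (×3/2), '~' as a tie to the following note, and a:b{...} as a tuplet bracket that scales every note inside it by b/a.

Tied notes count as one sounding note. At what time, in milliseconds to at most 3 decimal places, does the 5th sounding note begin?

note 5 onset = 6b = 3750.0ms

1. 0.0ms @ 0 + 937.5ms (3/2)
2. 937.5ms @ 3/2 + 937.5ms (3/2)
3. 1875.0ms @ 3 + 937.5ms (3/2)
4. 2812.5ms @ 9/2 + 937.5ms (3/2)
5. 3750.0ms @ 6 + 937.5ms (3/2)
6. 4687.5ms @ 15/2 + 468.75ms (3/4)
7. 5156.25ms @ 33/4 + 468.75ms (3/4)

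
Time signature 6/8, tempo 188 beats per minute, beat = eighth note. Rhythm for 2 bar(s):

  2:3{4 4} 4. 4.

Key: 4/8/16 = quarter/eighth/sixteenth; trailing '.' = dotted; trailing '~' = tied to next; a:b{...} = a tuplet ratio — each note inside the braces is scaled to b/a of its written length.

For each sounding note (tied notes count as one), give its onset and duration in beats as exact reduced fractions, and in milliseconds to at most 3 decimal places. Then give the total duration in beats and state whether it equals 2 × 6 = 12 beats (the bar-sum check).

1) 0.0ms=0b +957.447ms=3b
2) 957.447ms=3b +957.447ms=3b
3) 1914.894ms=6b +957.447ms=3b
4) 2872.34ms=9b +957.447ms=3b
Σ=12b of 12 (188bpm 6/8) — PASS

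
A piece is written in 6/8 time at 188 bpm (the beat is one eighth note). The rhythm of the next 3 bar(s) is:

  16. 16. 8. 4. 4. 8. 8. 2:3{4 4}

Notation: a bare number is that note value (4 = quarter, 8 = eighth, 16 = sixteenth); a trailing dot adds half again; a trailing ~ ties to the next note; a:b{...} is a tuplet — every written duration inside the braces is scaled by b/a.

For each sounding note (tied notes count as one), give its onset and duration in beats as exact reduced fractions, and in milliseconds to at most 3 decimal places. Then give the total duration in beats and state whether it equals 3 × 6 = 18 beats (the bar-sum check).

1) 0.0ms=0b +239.362ms=3/4b
2) 239.362ms=3/4b +239.362ms=3/4b
3) 478.723ms=3/2b +478.723ms=3/2b
4) 957.447ms=3b +957.447ms=3b
5) 1914.894ms=6b +957.447ms=3b
6) 2872.34ms=9b +478.723ms=3/2b
7) 3351.064ms=21/2b +478.723ms=3/2b
8) 3829.787ms=12b +957.447ms=3b
9) 4787.234ms=15b +957.447ms=3b
Σ=18b of 18 (188bpm 6/8) — PASS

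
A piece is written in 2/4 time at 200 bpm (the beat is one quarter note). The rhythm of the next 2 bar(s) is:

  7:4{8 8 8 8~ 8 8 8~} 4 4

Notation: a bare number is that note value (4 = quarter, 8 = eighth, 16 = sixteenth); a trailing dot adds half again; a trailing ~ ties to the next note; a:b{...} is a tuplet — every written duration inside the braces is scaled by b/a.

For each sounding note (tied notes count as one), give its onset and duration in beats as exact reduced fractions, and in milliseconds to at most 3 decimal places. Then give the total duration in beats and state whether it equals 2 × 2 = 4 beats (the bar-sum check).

1) 0.0ms=0b +85.714ms=2/7b
2) 85.714ms=2/7b +85.714ms=2/7b
3) 171.429ms=4/7b +85.714ms=2/7b
4) 257.143ms=6/7b +171.429ms=4/7b
5) 428.571ms=10/7b +85.714ms=2/7b
6) 514.286ms=12/7b +385.714ms=9/7b
7) 900.0ms=3b +300.0ms=1b
Σ=4b of 4 (200bpm 2/4) — PASS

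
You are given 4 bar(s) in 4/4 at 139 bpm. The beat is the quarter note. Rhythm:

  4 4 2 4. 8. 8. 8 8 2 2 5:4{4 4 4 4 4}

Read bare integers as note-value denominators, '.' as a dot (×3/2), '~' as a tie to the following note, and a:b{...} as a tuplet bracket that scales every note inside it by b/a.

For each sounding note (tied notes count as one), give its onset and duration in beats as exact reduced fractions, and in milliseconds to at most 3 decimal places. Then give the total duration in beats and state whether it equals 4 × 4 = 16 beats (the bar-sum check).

1) 0.0ms=0b +431.655ms=1b
2) 431.655ms=1b +431.655ms=1b
3) 863.309ms=2b +863.309ms=2b
4) 1726.619ms=4b +647.482ms=3/2b
5) 2374.101ms=11/2b +323.741ms=3/4b
6) 2697.842ms=25/4b +323.741ms=3/4b
7) 3021.583ms=7b +215.827ms=1/2b
8) 3237.41ms=15/2b +215.827ms=1/2b
9) 3453.237ms=8b +863.309ms=2b
10) 4316.547ms=10b +863.309ms=2b
11) 5179.856ms=12b +345.324ms=4/5b
12) 5525.18ms=64/5b +345.324ms=4/5b
13) 5870.504ms=68/5b +345.324ms=4/5b
14) 6215.827ms=72/5b +345.324ms=4/5b
15) 6561.151ms=76/5b +345.324ms=4/5b
Σ=16b of 16 (139bpm 4/4) — PASS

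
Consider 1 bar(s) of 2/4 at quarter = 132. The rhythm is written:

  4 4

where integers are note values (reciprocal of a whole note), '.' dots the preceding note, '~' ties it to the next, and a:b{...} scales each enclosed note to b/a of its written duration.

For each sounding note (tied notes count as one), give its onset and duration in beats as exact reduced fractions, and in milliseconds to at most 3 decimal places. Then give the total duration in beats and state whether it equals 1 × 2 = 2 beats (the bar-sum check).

1) 0.0ms=0b +454.545ms=1b
2) 454.545ms=1b +454.545ms=1b
Σ=2b of 2 (132bpm 2/4) — PASS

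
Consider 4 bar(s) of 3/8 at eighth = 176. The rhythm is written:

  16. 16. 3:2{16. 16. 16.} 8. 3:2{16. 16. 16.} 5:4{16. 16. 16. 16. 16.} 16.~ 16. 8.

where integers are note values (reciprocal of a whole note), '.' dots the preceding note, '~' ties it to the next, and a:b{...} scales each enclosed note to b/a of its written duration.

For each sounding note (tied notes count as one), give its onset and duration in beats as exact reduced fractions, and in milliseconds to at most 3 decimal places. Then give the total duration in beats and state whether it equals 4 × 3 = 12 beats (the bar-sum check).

1) 0.0ms=0b +255.682ms=3/4b
2) 255.682ms=3/4b +255.682ms=3/4b
3) 511.364ms=3/2b +170.455ms=1/2b
4) 681.818ms=2b +170.455ms=1/2b
5) 852.273ms=5/2b +170.455ms=1/2b
6) 1022.727ms=3b +511.364ms=3/2b
7) 1534.091ms=9/2b +170.455ms=1/2b
8) 1704.545ms=5b +170.455ms=1/2b
9) 1875.0ms=11/2b +170.455ms=1/2b
10) 2045.455ms=6b +204.545ms=3/5b
11) 2250.0ms=33/5b +204.545ms=3/5b
12) 2454.545ms=36/5b +204.545ms=3/5b
13) 2659.091ms=39/5b +204.545ms=3/5b
14) 2863.636ms=42/5b +204.545ms=3/5b
15) 3068.182ms=9b +511.364ms=3/2b
16) 3579.545ms=21/2b +511.364ms=3/2b
Σ=12b of 12 (176bpm 3/8) — PASS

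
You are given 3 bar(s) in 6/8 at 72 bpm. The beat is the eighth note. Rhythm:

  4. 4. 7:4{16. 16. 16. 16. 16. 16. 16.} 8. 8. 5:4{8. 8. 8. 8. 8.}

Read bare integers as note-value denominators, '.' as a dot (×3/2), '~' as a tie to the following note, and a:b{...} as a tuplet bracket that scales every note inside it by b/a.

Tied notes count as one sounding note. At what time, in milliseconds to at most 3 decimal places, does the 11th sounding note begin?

1. 0.0ms @ 0 + 2500.0ms (3)
2. 2500.0ms @ 3 + 2500.0ms (3)
3. 5000.0ms @ 6 + 357.143ms (3/7)
4. 5357.143ms @ 45/7 + 357.143ms (3/7)
5. 5714.286ms @ 48/7 + 357.143ms (3/7)
6. 6071.429ms @ 51/7 + 357.143ms (3/7)
7. 6428.571ms @ 54/7 + 357.143ms (3/7)
8. 6785.714ms @ 57/7 + 357.143ms (3/7)
9. 7142.857ms @ 60/7 + 357.143ms (3/7)
10. 7500.0ms @ 9 + 1250.0ms (3/2)
11. 8750.0ms @ 21/2 + 1250.0ms (3/2)
12. 10000.0ms @ 12 + 1000.0ms (6/5)
13. 11000.0ms @ 66/5 + 1000.0ms (6/5)
14. 12000.0ms @ 72/5 + 1000.0ms (6/5)
15. 13000.0ms @ 78/5 + 1000.0ms (6/5)
16. 14000.0ms @ 84/5 + 1000.0ms (6/5)

note 11 onset = 21/2b = 8750.0ms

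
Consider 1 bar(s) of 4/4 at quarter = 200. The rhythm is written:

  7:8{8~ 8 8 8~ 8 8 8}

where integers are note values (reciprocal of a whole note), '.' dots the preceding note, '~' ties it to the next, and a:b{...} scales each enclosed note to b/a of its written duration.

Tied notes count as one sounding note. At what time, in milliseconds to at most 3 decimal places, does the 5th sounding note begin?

1. 0.0ms @ 0 + 342.857ms (8/7)
2. 342.857ms @ 8/7 + 171.429ms (4/7)
3. 514.286ms @ 12/7 + 342.857ms (8/7)
4. 857.143ms @ 20/7 + 171.429ms (4/7)
5. 1028.571ms @ 24/7 + 171.429ms (4/7)

note 5 onset = 24/7b = 1028.571ms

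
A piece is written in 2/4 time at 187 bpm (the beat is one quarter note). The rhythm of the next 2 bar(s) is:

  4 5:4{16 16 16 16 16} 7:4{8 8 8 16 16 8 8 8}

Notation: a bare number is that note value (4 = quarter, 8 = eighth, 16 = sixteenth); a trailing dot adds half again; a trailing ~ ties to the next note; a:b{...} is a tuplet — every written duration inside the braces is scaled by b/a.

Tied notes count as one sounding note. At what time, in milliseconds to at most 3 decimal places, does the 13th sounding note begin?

note 13 onset = 24/7b = 1100.076ms

1. 0.0ms @ 0 + 320.856ms (1)
2. 320.856ms @ 1 + 64.171ms (1/5)
3. 385.027ms @ 6/5 + 64.171ms (1/5)
4. 449.198ms @ 7/5 + 64.171ms (1/5)
5. 513.369ms @ 8/5 + 64.171ms (1/5)
6. 577.54ms @ 9/5 + 64.171ms (1/5)
7. 641.711ms @ 2 + 91.673ms (2/7)
8. 733.384ms @ 16/7 + 91.673ms (2/7)
9. 825.057ms @ 18/7 + 91.673ms (2/7)
10. 916.73ms @ 20/7 + 45.837ms (1/7)
11. 962.567ms @ 3 + 45.837ms (1/7)
12. 1008.403ms @ 22/7 + 91.673ms (2/7)
13. 1100.076ms @ 24/7 + 91.673ms (2/7)
14. 1191.749ms @ 26/7 + 91.673ms (2/7)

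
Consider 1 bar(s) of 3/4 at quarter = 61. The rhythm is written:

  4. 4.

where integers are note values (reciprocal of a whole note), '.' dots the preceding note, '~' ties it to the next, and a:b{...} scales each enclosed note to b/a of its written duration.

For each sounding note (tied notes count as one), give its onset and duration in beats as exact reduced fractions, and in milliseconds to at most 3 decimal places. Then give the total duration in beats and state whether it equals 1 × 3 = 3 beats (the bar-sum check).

1) 0.0ms=0b +1475.41ms=3/2b
2) 1475.41ms=3/2b +1475.41ms=3/2b
Σ=3b of 3 (61bpm 3/4) — PASS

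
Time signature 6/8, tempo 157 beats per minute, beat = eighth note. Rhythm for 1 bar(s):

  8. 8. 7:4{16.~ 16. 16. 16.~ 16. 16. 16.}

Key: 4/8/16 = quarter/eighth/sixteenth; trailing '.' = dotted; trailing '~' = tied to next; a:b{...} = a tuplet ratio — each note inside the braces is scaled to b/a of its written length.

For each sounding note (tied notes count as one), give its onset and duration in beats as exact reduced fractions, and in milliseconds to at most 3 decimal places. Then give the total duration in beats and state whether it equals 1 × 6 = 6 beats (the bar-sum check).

1) 0.0ms=0b +573.248ms=3/2b
2) 573.248ms=3/2b +573.248ms=3/2b
3) 1146.497ms=3b +327.571ms=6/7b
4) 1474.067ms=27/7b +163.785ms=3/7b
5) 1637.853ms=30/7b +327.571ms=6/7b
6) 1965.423ms=36/7b +163.785ms=3/7b
7) 2129.208ms=39/7b +163.785ms=3/7b
Σ=6b of 6 (157bpm 6/8) — PASS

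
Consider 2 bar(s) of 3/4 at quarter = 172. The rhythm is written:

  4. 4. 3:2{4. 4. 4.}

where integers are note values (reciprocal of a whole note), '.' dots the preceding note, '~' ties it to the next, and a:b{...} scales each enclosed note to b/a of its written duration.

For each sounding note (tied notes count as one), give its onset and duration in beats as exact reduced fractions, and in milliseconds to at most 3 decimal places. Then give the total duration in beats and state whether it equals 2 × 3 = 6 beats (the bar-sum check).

1) 0.0ms=0b +523.256ms=3/2b
2) 523.256ms=3/2b +523.256ms=3/2b
3) 1046.512ms=3b +348.837ms=1b
4) 1395.349ms=4b +348.837ms=1b
5) 1744.186ms=5b +348.837ms=1b
Σ=6b of 6 (172bpm 3/4) — PASS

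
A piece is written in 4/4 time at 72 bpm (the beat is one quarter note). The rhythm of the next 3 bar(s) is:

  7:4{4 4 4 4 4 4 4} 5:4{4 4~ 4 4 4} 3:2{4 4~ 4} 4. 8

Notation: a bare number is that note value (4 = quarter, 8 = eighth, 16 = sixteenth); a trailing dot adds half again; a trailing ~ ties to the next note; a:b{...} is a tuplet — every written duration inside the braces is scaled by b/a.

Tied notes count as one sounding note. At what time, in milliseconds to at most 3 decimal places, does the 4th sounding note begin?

1. 0.0ms @ 0 + 476.19ms (4/7)
2. 476.19ms @ 4/7 + 476.19ms (4/7)
3. 952.381ms @ 8/7 + 476.19ms (4/7)
4. 1428.571ms @ 12/7 + 476.19ms (4/7)
5. 1904.762ms @ 16/7 + 476.19ms (4/7)
6. 2380.952ms @ 20/7 + 476.19ms (4/7)
7. 2857.143ms @ 24/7 + 476.19ms (4/7)
8. 3333.333ms @ 4 + 666.667ms (4/5)
9. 4000.0ms @ 24/5 + 1333.333ms (8/5)
10. 5333.333ms @ 32/5 + 666.667ms (4/5)
11. 6000.0ms @ 36/5 + 666.667ms (4/5)
12. 6666.667ms @ 8 + 555.556ms (2/3)
13. 7222.222ms @ 26/3 + 1111.111ms (4/3)
14. 8333.333ms @ 10 + 1250.0ms (3/2)
15. 9583.333ms @ 23/2 + 416.667ms (1/2)

note 4 onset = 12/7b = 1428.571ms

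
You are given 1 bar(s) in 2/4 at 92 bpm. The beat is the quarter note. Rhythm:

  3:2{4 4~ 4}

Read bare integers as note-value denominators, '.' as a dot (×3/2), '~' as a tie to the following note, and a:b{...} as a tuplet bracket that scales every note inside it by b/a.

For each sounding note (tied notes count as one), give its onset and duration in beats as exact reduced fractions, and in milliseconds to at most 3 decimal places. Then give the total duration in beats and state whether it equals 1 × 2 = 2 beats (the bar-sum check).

1) 0.0ms=0b +434.783ms=2/3b
2) 434.783ms=2/3b +869.565ms=4/3b
Σ=2b of 2 (92bpm 2/4) — PASS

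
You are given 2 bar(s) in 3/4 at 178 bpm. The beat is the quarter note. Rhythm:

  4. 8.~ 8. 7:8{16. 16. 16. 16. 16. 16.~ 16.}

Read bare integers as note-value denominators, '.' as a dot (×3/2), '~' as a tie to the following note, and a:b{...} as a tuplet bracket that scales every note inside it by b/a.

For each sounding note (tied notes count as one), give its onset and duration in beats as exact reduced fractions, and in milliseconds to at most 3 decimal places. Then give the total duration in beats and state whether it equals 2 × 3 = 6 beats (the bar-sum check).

1) 0.0ms=0b +505.618ms=3/2b
2) 505.618ms=3/2b +505.618ms=3/2b
3) 1011.236ms=3b +144.462ms=3/7b
4) 1155.698ms=24/7b +144.462ms=3/7b
5) 1300.161ms=27/7b +144.462ms=3/7b
6) 1444.623ms=30/7b +144.462ms=3/7b
7) 1589.085ms=33/7b +144.462ms=3/7b
8) 1733.547ms=36/7b +288.925ms=6/7b
Σ=6b of 6 (178bpm 3/4) — PASS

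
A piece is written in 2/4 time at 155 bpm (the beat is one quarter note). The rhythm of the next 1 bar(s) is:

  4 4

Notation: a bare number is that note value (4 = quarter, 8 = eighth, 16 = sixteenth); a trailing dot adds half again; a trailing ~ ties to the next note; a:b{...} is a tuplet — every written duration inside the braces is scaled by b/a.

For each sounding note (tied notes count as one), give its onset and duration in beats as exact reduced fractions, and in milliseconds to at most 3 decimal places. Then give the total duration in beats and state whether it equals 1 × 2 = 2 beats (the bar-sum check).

1) 0.0ms=0b +387.097ms=1b
2) 387.097ms=1b +387.097ms=1b
Σ=2b of 2 (155bpm 2/4) — PASS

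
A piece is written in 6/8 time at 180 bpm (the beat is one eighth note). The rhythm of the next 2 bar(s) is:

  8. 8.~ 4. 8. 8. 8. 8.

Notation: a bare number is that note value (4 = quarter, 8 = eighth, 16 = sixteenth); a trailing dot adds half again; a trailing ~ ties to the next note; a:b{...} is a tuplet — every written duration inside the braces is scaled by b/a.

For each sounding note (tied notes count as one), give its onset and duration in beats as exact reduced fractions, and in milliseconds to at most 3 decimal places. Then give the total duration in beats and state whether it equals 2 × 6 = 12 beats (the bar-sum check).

1) 0.0ms=0b +500.0ms=3/2b
2) 500.0ms=3/2b +1500.0ms=9/2b
3) 2000.0ms=6b +500.0ms=3/2b
4) 2500.0ms=15/2b +500.0ms=3/2b
5) 3000.0ms=9b +500.0ms=3/2b
6) 3500.0ms=21/2b +500.0ms=3/2b
Σ=12b of 12 (180bpm 6/8) — PASS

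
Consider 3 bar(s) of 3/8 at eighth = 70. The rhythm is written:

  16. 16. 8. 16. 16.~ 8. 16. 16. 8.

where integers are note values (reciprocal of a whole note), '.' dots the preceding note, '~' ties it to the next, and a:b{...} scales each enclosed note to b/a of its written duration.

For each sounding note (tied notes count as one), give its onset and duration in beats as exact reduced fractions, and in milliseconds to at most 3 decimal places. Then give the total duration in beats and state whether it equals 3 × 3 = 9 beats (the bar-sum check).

1) 0.0ms=0b +642.857ms=3/4b
2) 642.857ms=3/4b +642.857ms=3/4b
3) 1285.714ms=3/2b +1285.714ms=3/2b
4) 2571.429ms=3b +642.857ms=3/4b
5) 3214.286ms=15/4b +1928.571ms=9/4b
6) 5142.857ms=6b +642.857ms=3/4b
7) 5785.714ms=27/4b +642.857ms=3/4b
8) 6428.571ms=15/2b +1285.714ms=3/2b
Σ=9b of 9 (70bpm 3/8) — PASS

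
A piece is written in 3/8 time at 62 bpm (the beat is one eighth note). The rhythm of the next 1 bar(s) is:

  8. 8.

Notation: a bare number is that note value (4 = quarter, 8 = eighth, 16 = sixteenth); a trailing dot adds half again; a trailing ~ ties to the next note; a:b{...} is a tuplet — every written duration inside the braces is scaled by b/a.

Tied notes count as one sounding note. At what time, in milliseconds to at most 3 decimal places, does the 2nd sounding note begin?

1. 0.0ms @ 0 + 1451.613ms (3/2)
2. 1451.613ms @ 3/2 + 1451.613ms (3/2)

note 2 onset = 3/2b = 1451.613ms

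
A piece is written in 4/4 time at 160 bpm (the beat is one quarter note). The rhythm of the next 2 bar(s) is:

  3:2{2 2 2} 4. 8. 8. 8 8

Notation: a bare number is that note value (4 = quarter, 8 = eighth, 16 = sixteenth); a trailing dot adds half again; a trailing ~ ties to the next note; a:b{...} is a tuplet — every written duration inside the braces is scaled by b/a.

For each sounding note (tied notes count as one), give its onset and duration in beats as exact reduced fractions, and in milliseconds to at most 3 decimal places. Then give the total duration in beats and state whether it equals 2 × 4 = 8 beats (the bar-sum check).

1) 0.0ms=0b +500.0ms=4/3b
2) 500.0ms=4/3b +500.0ms=4/3b
3) 1000.0ms=8/3b +500.0ms=4/3b
4) 1500.0ms=4b +562.5ms=3/2b
5) 2062.5ms=11/2b +281.25ms=3/4b
6) 2343.75ms=25/4b +281.25ms=3/4b
7) 2625.0ms=7b +187.5ms=1/2b
8) 2812.5ms=15/2b +187.5ms=1/2b
Σ=8b of 8 (160bpm 4/4) — PASS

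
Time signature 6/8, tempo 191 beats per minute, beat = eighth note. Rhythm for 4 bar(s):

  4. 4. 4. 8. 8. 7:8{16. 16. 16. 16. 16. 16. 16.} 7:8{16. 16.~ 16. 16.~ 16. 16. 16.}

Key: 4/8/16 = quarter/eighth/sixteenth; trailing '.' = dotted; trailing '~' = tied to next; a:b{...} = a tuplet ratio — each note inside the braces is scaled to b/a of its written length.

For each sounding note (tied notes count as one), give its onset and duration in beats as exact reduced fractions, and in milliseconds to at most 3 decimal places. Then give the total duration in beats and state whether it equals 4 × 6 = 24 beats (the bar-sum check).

1) 0.0ms=0b +942.408ms=3b
2) 942.408ms=3b +942.408ms=3b
3) 1884.817ms=6b +942.408ms=3b
4) 2827.225ms=9b +471.204ms=3/2b
5) 3298.429ms=21/2b +471.204ms=3/2b
6) 3769.634ms=12b +269.26ms=6/7b
7) 4038.893ms=90/7b +269.26ms=6/7b
8) 4308.153ms=96/7b +269.26ms=6/7b
9) 4577.412ms=102/7b +269.26ms=6/7b
10) 4846.672ms=108/7b +269.26ms=6/7b
11) 5115.931ms=114/7b +269.26ms=6/7b
12) 5385.191ms=120/7b +269.26ms=6/7b
13) 5654.45ms=18b +269.26ms=6/7b
14) 5923.71ms=132/7b +538.519ms=12/7b
15) 6462.229ms=144/7b +538.519ms=12/7b
16) 7000.748ms=156/7b +269.26ms=6/7b
17) 7270.007ms=162/7b +269.26ms=6/7b
Σ=24b of 24 (191bpm 6/8) — PASS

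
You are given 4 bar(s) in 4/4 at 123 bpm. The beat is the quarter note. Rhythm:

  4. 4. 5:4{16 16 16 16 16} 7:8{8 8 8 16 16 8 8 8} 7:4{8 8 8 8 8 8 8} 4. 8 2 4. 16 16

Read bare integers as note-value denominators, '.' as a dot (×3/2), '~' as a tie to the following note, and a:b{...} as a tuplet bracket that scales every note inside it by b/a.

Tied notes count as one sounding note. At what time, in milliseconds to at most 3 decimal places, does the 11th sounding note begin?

note 11 onset = 40/7b = 2787.456ms

1. 0.0ms @ 0 + 731.707ms (3/2)
2. 731.707ms @ 3/2 + 731.707ms (3/2)
3. 1463.415ms @ 3 + 97.561ms (1/5)
4. 1560.976ms @ 16/5 + 97.561ms (1/5)
5. 1658.537ms @ 17/5 + 97.561ms (1/5)
6. 1756.098ms @ 18/5 + 97.561ms (1/5)
7. 1853.659ms @ 19/5 + 97.561ms (1/5)
8. 1951.22ms @ 4 + 278.746ms (4/7)
9. 2229.965ms @ 32/7 + 278.746ms (4/7)
10. 2508.711ms @ 36/7 + 278.746ms (4/7)
11. 2787.456ms @ 40/7 + 139.373ms (2/7)
12. 2926.829ms @ 6 + 139.373ms (2/7)
13. 3066.202ms @ 44/7 + 278.746ms (4/7)
14. 3344.948ms @ 48/7 + 278.746ms (4/7)
15. 3623.693ms @ 52/7 + 278.746ms (4/7)
16. 3902.439ms @ 8 + 139.373ms (2/7)
17. 4041.812ms @ 58/7 + 139.373ms (2/7)
18. 4181.185ms @ 60/7 + 139.373ms (2/7)
19. 4320.557ms @ 62/7 + 139.373ms (2/7)
20. 4459.93ms @ 64/7 + 139.373ms (2/7)
21. 4599.303ms @ 66/7 + 139.373ms (2/7)
22. 4738.676ms @ 68/7 + 139.373ms (2/7)
23. 4878.049ms @ 10 + 731.707ms (3/2)
24. 5609.756ms @ 23/2 + 243.902ms (1/2)
25. 5853.659ms @ 12 + 975.61ms (2)
26. 6829.268ms @ 14 + 731.707ms (3/2)
27. 7560.976ms @ 31/2 + 121.951ms (1/4)
28. 7682.927ms @ 63/4 + 121.951ms (1/4)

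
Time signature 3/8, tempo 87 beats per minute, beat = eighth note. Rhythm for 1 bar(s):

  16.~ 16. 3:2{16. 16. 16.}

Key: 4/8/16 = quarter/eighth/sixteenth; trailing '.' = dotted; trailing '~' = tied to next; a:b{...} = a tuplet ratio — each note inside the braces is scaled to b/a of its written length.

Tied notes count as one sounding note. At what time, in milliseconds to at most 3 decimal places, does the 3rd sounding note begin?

1. 0.0ms @ 0 + 1034.483ms (3/2)
2. 1034.483ms @ 3/2 + 344.828ms (1/2)
3. 1379.31ms @ 2 + 344.828ms (1/2)
4. 1724.138ms @ 5/2 + 344.828ms (1/2)

note 3 onset = 2b = 1379.31ms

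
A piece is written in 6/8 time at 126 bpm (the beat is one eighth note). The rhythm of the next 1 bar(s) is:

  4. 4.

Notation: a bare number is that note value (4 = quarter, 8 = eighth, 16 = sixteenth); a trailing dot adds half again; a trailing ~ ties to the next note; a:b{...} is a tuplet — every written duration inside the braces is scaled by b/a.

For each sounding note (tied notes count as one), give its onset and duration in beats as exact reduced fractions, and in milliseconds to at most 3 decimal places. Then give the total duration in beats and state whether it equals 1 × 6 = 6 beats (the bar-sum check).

1) 0.0ms=0b +1428.571ms=3b
2) 1428.571ms=3b +1428.571ms=3b
Σ=6b of 6 (126bpm 6/8) — PASS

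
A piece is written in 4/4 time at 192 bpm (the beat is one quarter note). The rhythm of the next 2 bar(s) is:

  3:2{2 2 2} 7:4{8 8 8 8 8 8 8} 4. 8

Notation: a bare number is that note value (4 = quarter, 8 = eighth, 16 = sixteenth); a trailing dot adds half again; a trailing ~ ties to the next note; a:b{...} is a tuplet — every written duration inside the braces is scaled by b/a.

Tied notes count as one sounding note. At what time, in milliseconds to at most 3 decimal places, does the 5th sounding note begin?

1. 0.0ms @ 0 + 416.667ms (4/3)
2. 416.667ms @ 4/3 + 416.667ms (4/3)
3. 833.333ms @ 8/3 + 416.667ms (4/3)
4. 1250.0ms @ 4 + 89.286ms (2/7)
5. 1339.286ms @ 30/7 + 89.286ms (2/7)
6. 1428.571ms @ 32/7 + 89.286ms (2/7)
7. 1517.857ms @ 34/7 + 89.286ms (2/7)
8. 1607.143ms @ 36/7 + 89.286ms (2/7)
9. 1696.429ms @ 38/7 + 89.286ms (2/7)
10. 1785.714ms @ 40/7 + 89.286ms (2/7)
11. 1875.0ms @ 6 + 468.75ms (3/2)
12. 2343.75ms @ 15/2 + 156.25ms (1/2)

note 5 onset = 30/7b = 1339.286ms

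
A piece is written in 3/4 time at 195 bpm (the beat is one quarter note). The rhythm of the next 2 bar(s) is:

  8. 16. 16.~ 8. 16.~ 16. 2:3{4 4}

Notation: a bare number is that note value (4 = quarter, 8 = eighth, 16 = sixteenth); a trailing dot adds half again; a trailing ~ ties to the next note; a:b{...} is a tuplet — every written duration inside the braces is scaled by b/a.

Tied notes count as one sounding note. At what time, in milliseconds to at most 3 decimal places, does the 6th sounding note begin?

note 6 onset = 9/2b = 1384.615ms

1. 0.0ms @ 0 + 230.769ms (3/4)
2. 230.769ms @ 3/4 + 115.385ms (3/8)
3. 346.154ms @ 9/8 + 346.154ms (9/8)
4. 692.308ms @ 9/4 + 230.769ms (3/4)
5. 923.077ms @ 3 + 461.538ms (3/2)
6. 1384.615ms @ 9/2 + 461.538ms (3/2)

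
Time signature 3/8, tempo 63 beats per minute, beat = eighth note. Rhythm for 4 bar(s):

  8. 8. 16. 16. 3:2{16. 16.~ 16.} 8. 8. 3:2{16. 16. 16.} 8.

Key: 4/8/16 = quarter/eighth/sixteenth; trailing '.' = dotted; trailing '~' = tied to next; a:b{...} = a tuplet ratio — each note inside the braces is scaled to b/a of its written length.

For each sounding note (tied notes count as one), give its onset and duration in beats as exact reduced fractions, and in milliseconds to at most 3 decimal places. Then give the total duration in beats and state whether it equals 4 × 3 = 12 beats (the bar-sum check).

1) 0.0ms=0b +1428.571ms=3/2b
2) 1428.571ms=3/2b +1428.571ms=3/2b
3) 2857.143ms=3b +714.286ms=3/4b
4) 3571.429ms=15/4b +714.286ms=3/4b
5) 4285.714ms=9/2b +476.19ms=1/2b
6) 4761.905ms=5b +952.381ms=1b
7) 5714.286ms=6b +1428.571ms=3/2b
8) 7142.857ms=15/2b +1428.571ms=3/2b
9) 8571.429ms=9b +476.19ms=1/2b
10) 9047.619ms=19/2b +476.19ms=1/2b
11) 9523.81ms=10b +476.19ms=1/2b
12) 10000.0ms=21/2b +1428.571ms=3/2b
Σ=12b of 12 (63bpm 3/8) — PASS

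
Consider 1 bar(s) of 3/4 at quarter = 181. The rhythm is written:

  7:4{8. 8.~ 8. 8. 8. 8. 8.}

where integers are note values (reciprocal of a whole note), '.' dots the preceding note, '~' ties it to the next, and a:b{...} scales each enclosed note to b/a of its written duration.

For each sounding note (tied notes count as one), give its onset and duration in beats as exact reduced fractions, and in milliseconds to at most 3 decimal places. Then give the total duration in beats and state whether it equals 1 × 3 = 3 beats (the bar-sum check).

1) 0.0ms=0b +142.068ms=3/7b
2) 142.068ms=3/7b +284.136ms=6/7b
3) 426.204ms=9/7b +142.068ms=3/7b
4) 568.272ms=12/7b +142.068ms=3/7b
5) 710.339ms=15/7b +142.068ms=3/7b
6) 852.407ms=18/7b +142.068ms=3/7b
Σ=3b of 3 (181bpm 3/4) — PASS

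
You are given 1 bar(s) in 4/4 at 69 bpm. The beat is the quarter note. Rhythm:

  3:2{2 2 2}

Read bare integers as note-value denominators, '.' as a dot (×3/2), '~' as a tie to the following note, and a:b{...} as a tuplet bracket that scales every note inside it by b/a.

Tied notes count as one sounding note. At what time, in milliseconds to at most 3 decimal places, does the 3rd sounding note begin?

note 3 onset = 8/3b = 2318.841ms

1. 0.0ms @ 0 + 1159.42ms (4/3)
2. 1159.42ms @ 4/3 + 1159.42ms (4/3)
3. 2318.841ms @ 8/3 + 1159.42ms (4/3)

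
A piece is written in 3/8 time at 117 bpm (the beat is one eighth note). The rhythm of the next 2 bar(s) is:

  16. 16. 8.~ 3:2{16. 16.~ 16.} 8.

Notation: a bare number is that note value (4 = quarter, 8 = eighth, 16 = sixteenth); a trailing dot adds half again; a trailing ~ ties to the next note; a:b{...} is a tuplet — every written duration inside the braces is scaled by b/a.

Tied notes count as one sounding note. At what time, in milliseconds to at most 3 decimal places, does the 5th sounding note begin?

note 5 onset = 9/2b = 2307.692ms

1. 0.0ms @ 0 + 384.615ms (3/4)
2. 384.615ms @ 3/4 + 384.615ms (3/4)
3. 769.231ms @ 3/2 + 1025.641ms (2)
4. 1794.872ms @ 7/2 + 512.821ms (1)
5. 2307.692ms @ 9/2 + 769.231ms (3/2)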